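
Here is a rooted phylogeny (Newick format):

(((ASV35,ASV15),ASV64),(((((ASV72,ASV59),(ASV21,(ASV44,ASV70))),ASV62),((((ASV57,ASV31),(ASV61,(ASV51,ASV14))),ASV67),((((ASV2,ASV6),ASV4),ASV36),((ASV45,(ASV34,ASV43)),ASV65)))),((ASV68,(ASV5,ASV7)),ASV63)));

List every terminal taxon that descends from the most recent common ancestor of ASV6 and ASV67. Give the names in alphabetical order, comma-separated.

ASV14, ASV2, ASV31, ASV34, ASV36, ASV4, ASV43, ASV45, ASV51, ASV57, ASV6, ASV61, ASV65, ASV67

Tracing ASV6: it sits inside (ASV2,ASV6).
Tracing ASV67: it sits inside (((ASV57,ASV31),(ASV61,(ASV51,ASV14))),ASV67).
The smallest clade enclosing both is ((((ASV57,ASV31),(ASV61,(ASV51,ASV14))),ASV67),((((ASV2,ASV6),ASV4),ASV36),((ASV45,(ASV34,ASV43)),ASV65))); the answer is its 14 terminal taxa in alphabetical order.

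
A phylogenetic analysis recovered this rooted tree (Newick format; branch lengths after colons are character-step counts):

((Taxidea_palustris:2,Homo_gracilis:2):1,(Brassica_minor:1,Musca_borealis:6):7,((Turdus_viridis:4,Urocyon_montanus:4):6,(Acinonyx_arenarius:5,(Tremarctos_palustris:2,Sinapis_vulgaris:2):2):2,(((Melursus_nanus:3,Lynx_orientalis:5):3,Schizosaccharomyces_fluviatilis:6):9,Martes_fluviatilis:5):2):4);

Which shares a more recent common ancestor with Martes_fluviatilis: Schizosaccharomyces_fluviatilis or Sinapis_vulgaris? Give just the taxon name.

The MRCA of Martes_fluviatilis and Schizosaccharomyces_fluviatilis subtends (((Melursus_nanus,Lynx_orientalis),Schizosaccharomyces_fluviatilis),Martes_fluviatilis) (4 taxa).
The MRCA of Martes_fluviatilis and Sinapis_vulgaris subtends ((Turdus_viridis,Urocyon_montanus),(Acinonyx_arenarius,(Tremarctos_palustris,Sinapis_vulgaris)),(((Melursus_nanus,Lynx_orientalis),Schizosaccharomyces_fluviatilis),Martes_fluviatilis)) (9 taxa).
The first is nested inside the second, so Martes_fluviatilis shares a more recent common ancestor with Schizosaccharomyces_fluviatilis.

Schizosaccharomyces_fluviatilis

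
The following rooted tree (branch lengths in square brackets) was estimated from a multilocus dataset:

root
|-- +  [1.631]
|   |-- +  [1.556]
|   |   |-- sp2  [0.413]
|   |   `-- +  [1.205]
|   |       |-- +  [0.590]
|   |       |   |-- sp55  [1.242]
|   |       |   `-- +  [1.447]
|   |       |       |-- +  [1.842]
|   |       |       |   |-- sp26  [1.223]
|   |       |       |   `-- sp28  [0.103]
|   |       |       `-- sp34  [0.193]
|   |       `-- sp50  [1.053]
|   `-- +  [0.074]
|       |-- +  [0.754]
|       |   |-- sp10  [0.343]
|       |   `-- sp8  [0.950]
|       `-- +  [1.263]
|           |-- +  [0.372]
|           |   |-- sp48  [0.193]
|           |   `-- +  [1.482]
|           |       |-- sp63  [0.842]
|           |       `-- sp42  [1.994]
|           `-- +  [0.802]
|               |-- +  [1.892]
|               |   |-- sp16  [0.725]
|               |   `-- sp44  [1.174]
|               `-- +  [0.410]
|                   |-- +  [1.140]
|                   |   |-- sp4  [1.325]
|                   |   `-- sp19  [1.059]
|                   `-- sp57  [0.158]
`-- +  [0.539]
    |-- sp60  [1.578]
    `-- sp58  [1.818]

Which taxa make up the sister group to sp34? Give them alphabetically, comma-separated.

sp34 attaches to the tree at the node subtending ((sp26,sp28),sp34).
The other lineage descending from that same node — the sister group — is (sp26,sp28); its 2 tips in alphabetical order are the answer.

sp26, sp28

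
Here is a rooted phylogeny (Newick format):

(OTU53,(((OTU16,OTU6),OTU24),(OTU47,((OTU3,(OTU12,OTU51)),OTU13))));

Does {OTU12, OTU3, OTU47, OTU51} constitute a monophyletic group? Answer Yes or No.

No

The MRCA of the listed taxa subtends (OTU47,((OTU3,(OTU12,OTU51)),OTU13)).
That clade also contains OTU13, which is not in the proposed group, so the group is not monophyletic.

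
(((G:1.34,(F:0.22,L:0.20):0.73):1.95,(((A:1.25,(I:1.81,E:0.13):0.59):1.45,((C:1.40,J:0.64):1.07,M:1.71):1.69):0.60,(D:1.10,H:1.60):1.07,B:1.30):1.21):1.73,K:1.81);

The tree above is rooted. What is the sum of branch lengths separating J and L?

The path runs J → … → MRCA → … → L; the MRCA is the node subtending ((G,(F,L)),(((A,(I,E)),((C,J),M)),(D,H),B)).
Branch lengths along that path: 0.64 + 1.07 + 1.69 + 0.60 + 1.21 + 1.95 + 0.73 + 0.20 = 8.09.

8.09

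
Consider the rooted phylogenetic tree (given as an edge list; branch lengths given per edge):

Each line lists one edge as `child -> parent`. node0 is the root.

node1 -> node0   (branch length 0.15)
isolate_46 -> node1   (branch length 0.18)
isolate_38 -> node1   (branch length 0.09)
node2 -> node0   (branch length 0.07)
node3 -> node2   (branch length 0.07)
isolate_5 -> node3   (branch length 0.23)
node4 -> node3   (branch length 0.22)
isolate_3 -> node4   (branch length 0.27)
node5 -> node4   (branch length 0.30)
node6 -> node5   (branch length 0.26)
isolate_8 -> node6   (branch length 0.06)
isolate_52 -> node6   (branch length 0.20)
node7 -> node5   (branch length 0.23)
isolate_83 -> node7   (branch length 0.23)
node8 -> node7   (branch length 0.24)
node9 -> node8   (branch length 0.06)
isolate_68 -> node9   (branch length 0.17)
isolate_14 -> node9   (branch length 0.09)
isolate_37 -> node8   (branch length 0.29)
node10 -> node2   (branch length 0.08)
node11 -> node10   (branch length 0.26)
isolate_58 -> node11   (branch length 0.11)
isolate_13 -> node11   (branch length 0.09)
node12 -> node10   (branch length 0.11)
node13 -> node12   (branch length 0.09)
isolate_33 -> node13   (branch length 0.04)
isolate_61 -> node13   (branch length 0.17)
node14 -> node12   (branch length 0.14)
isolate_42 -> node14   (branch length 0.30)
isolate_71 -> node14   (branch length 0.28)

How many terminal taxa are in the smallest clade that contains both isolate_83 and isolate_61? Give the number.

The MRCA of isolate_83 and isolate_61 is the node subtending ((isolate_5,(isolate_3,((isolate_8,isolate_52),(isolate_83,((isolate_68,isolate_14),isolate_37))))),((isolate_58,isolate_13),((isolate_33,isolate_61),(isolate_42,isolate_71)))).
That clade contains 14 terminal taxa: isolate_13, isolate_14, isolate_3, isolate_33, isolate_37, isolate_42, isolate_5, isolate_52, isolate_58, isolate_61, isolate_68, isolate_71, isolate_8, isolate_83.

14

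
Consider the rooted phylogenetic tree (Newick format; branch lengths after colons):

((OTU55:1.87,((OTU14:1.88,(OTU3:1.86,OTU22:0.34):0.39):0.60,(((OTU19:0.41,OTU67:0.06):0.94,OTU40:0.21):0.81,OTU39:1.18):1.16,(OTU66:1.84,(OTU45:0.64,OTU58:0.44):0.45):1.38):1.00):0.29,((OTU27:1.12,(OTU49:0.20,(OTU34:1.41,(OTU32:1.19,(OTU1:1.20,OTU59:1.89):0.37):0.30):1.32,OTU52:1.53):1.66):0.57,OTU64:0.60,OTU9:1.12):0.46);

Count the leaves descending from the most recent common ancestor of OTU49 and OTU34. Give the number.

The MRCA of OTU49 and OTU34 is the node subtending (OTU49,(OTU34,(OTU32,(OTU1,OTU59))),OTU52).
That clade contains 6 terminal taxa: OTU1, OTU32, OTU34, OTU49, OTU52, OTU59.

6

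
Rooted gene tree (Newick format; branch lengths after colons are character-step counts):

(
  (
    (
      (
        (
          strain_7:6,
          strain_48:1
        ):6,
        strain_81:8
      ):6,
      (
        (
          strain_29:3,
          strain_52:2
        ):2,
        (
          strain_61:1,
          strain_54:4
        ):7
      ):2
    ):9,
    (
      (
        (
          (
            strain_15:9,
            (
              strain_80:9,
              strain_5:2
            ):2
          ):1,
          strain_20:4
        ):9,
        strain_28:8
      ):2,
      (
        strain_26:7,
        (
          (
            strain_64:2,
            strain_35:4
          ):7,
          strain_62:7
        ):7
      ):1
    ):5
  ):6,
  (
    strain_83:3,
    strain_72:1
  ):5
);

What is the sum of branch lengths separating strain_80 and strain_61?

The path runs strain_80 → … → MRCA → … → strain_61; the MRCA is the node subtending ((((strain_7,strain_48),strain_81),((strain_29,strain_52),(strain_61,strain_54))),((((strain_15,(strain_80,strain_5)),strain_20),strain_28),(strain_26,((strain_64,strain_35),strain_62)))).
Branch lengths along that path: 9 + 2 + 1 + 9 + 2 + 5 + 9 + 2 + 7 + 1 = 47.

47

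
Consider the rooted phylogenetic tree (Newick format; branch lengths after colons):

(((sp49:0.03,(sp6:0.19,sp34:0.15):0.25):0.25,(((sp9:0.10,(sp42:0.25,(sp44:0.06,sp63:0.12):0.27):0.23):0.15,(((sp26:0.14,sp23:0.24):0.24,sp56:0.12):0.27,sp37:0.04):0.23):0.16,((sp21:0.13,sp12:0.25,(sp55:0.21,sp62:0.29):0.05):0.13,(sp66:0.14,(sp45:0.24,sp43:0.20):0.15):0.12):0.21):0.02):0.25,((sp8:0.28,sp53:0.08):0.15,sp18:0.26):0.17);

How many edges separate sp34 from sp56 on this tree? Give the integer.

8

The MRCA of sp34 and sp56 is the node subtending ((sp49,(sp6,sp34)),(((sp9,(sp42,(sp44,sp63))),(((sp26,sp23),sp56),sp37)),((sp21,sp12,(sp55,sp62)),(sp66,(sp45,sp43))))).
From sp34 up to that node: 3 branches. From sp56 up to the same node: 5 branches. Total: 3 + 5 = 8.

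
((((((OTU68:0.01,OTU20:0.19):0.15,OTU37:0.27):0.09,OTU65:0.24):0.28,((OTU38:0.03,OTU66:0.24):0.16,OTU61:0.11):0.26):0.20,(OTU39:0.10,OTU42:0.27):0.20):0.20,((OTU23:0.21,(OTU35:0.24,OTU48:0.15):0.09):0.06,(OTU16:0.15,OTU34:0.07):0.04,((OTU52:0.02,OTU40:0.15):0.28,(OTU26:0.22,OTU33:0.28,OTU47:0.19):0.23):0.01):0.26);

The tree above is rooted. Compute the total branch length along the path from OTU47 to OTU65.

1.61

The path runs OTU47 → … → MRCA → … → OTU65; the MRCA is the root of the tree.
Branch lengths along that path: 0.19 + 0.23 + 0.01 + 0.26 + 0.20 + 0.20 + 0.28 + 0.24 = 1.61.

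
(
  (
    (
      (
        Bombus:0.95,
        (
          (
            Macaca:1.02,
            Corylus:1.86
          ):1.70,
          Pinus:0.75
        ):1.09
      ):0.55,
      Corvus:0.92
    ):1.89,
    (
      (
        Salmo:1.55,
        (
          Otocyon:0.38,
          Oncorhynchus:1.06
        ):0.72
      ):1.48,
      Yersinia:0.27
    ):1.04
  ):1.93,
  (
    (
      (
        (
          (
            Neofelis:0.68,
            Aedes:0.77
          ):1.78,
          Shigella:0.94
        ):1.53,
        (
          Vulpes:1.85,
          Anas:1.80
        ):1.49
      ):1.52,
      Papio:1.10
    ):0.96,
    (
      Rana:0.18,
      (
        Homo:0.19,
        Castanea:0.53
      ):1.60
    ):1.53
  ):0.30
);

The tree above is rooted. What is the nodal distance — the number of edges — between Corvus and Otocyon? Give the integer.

6

The MRCA of Corvus and Otocyon is the node subtending (((Bombus,((Macaca,Corylus),Pinus)),Corvus),((Salmo,(Otocyon,Oncorhynchus)),Yersinia)).
From Corvus up to that node: 2 branches. From Otocyon up to the same node: 4 branches. Total: 2 + 4 = 6.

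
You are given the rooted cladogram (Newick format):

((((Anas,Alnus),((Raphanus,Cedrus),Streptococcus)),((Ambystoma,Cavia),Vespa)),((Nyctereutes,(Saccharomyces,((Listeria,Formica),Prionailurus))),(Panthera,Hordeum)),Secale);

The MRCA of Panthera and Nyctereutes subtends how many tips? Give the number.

7

The MRCA of Panthera and Nyctereutes is the node subtending ((Nyctereutes,(Saccharomyces,((Listeria,Formica),Prionailurus))),(Panthera,Hordeum)).
That clade contains 7 terminal taxa: Formica, Hordeum, Listeria, Nyctereutes, Panthera, Prionailurus, Saccharomyces.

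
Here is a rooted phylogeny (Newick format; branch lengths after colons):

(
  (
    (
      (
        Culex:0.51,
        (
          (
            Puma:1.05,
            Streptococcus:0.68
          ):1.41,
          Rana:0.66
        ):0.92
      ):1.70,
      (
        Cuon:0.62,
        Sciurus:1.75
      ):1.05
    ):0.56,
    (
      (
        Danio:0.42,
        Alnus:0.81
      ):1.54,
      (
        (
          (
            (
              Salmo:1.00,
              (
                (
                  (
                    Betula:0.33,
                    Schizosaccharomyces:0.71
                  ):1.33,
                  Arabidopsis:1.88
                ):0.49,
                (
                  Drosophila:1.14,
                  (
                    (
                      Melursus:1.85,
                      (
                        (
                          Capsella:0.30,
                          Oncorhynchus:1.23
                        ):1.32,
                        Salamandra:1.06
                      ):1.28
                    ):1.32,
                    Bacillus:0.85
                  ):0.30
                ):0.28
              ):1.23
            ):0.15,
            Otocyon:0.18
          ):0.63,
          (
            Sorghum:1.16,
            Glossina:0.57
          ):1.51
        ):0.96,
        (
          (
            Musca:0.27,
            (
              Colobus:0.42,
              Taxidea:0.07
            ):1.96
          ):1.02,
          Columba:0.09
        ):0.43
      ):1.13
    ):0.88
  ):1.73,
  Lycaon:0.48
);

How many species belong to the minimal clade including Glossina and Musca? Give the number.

The MRCA of Glossina and Musca is the node subtending ((((Salmo,(((Betula,Schizosaccharomyces),Arabidopsis),(Drosophila,((Melursus,((Capsella,Oncorhynchus),Salamandra)),Bacillus)))),Otocyon),(Sorghum,Glossina)),((Musca,(Colobus,Taxidea)),Columba)).
That clade contains 17 terminal taxa: Arabidopsis, Bacillus, Betula, Capsella, Colobus, Columba, Drosophila, Glossina, Melursus, Musca, Oncorhynchus, Otocyon, Salamandra, Salmo, Schizosaccharomyces, Sorghum, Taxidea.

17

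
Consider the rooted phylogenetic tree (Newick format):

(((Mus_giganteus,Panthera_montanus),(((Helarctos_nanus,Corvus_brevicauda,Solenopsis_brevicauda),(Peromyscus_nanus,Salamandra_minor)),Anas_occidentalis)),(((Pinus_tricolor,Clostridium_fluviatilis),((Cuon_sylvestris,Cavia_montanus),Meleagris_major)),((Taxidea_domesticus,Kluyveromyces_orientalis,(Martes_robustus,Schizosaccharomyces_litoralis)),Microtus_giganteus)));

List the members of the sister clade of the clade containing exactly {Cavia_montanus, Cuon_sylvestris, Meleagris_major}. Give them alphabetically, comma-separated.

Clostridium_fluviatilis, Pinus_tricolor

The clade containing exactly {Cavia_montanus, Cuon_sylvestris, Meleagris_major} attaches to the tree at the node subtending ((Pinus_tricolor,Clostridium_fluviatilis),((Cuon_sylvestris,Cavia_montanus),Meleagris_major)).
The other lineage descending from that same node — the sister group — is (Pinus_tricolor,Clostridium_fluviatilis); its 2 tips in alphabetical order are the answer.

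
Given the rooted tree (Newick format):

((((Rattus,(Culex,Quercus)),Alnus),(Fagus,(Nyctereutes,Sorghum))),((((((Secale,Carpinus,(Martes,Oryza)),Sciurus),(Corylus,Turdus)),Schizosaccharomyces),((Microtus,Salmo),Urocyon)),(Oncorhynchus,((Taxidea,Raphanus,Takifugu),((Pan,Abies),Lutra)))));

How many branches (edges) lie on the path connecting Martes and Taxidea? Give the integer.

11

The MRCA of Martes and Taxidea is the node subtending ((((((Secale,Carpinus,(Martes,Oryza)),Sciurus),(Corylus,Turdus)),Schizosaccharomyces),((Microtus,Salmo),Urocyon)),(Oncorhynchus,((Taxidea,Raphanus,Takifugu),((Pan,Abies),Lutra)))).
From Martes up to that node: 7 branches. From Taxidea up to the same node: 4 branches. Total: 7 + 4 = 11.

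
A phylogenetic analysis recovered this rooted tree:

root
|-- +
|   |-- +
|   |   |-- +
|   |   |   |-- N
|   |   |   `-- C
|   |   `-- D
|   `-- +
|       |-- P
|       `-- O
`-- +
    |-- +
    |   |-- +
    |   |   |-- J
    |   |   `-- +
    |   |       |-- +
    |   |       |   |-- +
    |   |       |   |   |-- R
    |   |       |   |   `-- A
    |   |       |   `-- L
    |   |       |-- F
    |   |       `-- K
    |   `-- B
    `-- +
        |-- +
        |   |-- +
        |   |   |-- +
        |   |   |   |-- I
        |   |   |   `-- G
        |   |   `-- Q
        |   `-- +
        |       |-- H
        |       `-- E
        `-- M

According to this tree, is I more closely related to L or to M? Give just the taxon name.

M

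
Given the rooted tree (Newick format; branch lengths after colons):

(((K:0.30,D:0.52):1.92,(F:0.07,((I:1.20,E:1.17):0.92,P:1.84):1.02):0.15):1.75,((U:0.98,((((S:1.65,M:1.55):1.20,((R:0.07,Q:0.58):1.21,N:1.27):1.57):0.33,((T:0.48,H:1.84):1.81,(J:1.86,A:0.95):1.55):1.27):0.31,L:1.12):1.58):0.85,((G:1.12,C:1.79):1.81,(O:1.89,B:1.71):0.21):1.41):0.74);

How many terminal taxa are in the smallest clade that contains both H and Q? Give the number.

9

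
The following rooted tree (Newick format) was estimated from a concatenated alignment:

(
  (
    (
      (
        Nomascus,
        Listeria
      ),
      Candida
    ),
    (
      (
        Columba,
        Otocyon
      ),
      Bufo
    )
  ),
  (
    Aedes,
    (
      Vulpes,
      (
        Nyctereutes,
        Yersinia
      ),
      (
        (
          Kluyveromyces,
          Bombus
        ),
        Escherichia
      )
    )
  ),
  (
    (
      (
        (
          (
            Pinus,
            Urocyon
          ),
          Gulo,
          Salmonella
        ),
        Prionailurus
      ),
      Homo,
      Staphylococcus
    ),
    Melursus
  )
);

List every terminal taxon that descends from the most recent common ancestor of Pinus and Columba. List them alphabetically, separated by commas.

Tracing Pinus: it sits inside (Pinus,Urocyon).
Tracing Columba: it sits inside (Columba,Otocyon).
The smallest clade enclosing both is the whole tree (their MRCA is the root), so the answer is all 21 tips in alphabetical order.

Aedes, Bombus, Bufo, Candida, Columba, Escherichia, Gulo, Homo, Kluyveromyces, Listeria, Melursus, Nomascus, Nyctereutes, Otocyon, Pinus, Prionailurus, Salmonella, Staphylococcus, Urocyon, Vulpes, Yersinia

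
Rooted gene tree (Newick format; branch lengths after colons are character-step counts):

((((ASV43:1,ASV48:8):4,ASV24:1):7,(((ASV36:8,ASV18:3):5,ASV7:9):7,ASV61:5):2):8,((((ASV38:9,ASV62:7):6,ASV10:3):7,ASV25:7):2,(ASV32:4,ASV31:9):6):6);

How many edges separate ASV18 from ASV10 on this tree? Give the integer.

The MRCA of ASV18 and ASV10 is the root of the tree.
From ASV18 up to that node: 5 branches. From ASV10 up to the same node: 4 branches. Total: 5 + 4 = 9.

9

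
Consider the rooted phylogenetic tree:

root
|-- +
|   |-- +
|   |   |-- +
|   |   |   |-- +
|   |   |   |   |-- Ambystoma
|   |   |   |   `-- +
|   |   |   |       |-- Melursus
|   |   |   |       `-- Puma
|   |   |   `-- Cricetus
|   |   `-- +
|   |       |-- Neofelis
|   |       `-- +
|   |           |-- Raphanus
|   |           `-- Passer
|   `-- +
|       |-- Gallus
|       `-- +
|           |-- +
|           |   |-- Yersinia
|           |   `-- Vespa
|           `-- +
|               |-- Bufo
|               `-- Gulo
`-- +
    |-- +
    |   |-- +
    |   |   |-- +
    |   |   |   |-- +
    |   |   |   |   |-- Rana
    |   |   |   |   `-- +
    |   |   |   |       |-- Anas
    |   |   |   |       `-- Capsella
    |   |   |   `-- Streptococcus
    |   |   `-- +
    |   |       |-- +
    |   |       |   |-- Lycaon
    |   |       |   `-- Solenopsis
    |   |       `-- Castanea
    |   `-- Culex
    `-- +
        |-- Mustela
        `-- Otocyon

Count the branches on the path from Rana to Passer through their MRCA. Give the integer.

11

The MRCA of Rana and Passer is the root of the tree.
From Rana up to that node: 6 branches. From Passer up to the same node: 5 branches. Total: 6 + 5 = 11.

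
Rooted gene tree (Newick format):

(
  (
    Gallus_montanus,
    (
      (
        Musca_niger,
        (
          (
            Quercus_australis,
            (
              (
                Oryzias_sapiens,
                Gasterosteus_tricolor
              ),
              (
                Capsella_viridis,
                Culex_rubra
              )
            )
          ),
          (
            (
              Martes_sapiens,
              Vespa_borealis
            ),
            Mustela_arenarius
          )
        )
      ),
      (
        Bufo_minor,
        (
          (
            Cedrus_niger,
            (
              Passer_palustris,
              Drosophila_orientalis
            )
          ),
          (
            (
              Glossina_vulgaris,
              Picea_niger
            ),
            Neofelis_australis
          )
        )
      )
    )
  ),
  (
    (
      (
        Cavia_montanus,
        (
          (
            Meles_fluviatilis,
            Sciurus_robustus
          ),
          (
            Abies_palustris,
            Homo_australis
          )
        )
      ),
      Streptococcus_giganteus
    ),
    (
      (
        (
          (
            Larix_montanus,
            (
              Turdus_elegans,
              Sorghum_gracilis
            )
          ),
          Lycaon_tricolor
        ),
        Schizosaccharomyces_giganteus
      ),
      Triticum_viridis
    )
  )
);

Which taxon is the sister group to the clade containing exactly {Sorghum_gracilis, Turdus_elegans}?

Larix_montanus

The clade containing exactly {Sorghum_gracilis, Turdus_elegans} attaches to the tree at the node subtending (Larix_montanus,(Turdus_elegans,Sorghum_gracilis)).
The other lineage descending from that same node — the sister group — is the single tip Larix_montanus.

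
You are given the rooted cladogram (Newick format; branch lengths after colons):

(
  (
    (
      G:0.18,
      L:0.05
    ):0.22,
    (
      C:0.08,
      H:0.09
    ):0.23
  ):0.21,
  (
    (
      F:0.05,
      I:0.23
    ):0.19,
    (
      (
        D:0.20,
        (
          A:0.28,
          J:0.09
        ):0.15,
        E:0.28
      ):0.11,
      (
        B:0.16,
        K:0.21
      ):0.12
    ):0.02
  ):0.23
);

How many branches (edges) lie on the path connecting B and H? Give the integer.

7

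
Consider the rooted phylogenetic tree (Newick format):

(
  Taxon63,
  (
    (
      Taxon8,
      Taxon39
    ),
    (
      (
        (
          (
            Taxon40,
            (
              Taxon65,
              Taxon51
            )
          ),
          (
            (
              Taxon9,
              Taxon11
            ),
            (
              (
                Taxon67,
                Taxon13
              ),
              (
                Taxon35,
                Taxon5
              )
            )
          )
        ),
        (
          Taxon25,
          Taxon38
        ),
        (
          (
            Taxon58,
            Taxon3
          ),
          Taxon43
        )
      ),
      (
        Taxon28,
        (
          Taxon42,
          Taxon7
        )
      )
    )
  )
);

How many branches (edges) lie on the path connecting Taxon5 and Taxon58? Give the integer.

The MRCA of Taxon5 and Taxon58 is the node subtending (((Taxon40,(Taxon65,Taxon51)),((Taxon9,Taxon11),((Taxon67,Taxon13),(Taxon35,Taxon5)))),(Taxon25,Taxon38),((Taxon58,Taxon3),Taxon43)).
From Taxon5 up to that node: 5 branches. From Taxon58 up to the same node: 3 branches. Total: 5 + 3 = 8.

8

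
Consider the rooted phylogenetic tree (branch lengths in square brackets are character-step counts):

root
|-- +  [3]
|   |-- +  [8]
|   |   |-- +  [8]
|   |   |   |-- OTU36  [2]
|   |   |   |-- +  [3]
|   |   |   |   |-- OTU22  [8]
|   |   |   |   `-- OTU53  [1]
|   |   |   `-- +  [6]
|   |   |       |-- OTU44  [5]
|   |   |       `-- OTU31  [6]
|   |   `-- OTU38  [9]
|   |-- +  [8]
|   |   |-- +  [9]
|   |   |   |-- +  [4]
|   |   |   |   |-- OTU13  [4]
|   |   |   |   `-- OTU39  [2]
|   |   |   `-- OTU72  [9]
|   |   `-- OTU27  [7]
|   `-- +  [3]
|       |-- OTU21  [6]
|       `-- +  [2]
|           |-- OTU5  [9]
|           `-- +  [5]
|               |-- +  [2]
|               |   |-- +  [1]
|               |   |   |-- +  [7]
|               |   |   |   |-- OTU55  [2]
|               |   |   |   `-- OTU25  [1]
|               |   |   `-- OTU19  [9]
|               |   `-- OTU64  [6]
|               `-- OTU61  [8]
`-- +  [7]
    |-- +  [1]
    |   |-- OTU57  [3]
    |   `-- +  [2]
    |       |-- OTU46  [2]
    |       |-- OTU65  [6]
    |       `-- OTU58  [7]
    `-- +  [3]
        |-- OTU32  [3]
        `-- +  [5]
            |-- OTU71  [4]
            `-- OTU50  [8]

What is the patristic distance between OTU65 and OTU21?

The path runs OTU65 → … → MRCA → … → OTU21; the MRCA is the root of the tree.
Branch lengths along that path: 6 + 2 + 1 + 7 + 3 + 3 + 6 = 28.

28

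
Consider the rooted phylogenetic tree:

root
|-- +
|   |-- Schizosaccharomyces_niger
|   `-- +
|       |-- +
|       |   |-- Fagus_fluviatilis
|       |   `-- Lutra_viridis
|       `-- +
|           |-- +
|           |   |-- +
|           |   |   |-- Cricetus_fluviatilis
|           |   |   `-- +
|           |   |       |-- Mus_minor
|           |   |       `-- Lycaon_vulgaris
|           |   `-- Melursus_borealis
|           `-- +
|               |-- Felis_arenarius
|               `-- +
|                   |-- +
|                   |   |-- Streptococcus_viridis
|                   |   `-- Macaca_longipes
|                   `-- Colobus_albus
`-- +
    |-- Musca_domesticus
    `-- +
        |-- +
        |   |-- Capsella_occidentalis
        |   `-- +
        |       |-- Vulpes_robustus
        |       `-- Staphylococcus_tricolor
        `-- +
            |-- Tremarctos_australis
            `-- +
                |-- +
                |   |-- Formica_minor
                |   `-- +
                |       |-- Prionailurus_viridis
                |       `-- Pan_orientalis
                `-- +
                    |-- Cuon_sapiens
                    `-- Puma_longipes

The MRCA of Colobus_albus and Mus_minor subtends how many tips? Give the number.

The MRCA of Colobus_albus and Mus_minor is the node subtending (((Cricetus_fluviatilis,(Mus_minor,Lycaon_vulgaris)),Melursus_borealis),(Felis_arenarius,((Streptococcus_viridis,Macaca_longipes),Colobus_albus))).
That clade contains 8 terminal taxa: Colobus_albus, Cricetus_fluviatilis, Felis_arenarius, Lycaon_vulgaris, Macaca_longipes, Melursus_borealis, Mus_minor, Streptococcus_viridis.

8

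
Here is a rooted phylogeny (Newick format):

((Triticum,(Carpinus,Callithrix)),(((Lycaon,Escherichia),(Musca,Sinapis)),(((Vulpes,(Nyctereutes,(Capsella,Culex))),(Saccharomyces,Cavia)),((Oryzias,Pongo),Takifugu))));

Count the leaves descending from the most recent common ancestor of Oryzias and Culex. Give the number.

The MRCA of Oryzias and Culex is the node subtending (((Vulpes,(Nyctereutes,(Capsella,Culex))),(Saccharomyces,Cavia)),((Oryzias,Pongo),Takifugu)).
That clade contains 9 terminal taxa: Capsella, Cavia, Culex, Nyctereutes, Oryzias, Pongo, Saccharomyces, Takifugu, Vulpes.

9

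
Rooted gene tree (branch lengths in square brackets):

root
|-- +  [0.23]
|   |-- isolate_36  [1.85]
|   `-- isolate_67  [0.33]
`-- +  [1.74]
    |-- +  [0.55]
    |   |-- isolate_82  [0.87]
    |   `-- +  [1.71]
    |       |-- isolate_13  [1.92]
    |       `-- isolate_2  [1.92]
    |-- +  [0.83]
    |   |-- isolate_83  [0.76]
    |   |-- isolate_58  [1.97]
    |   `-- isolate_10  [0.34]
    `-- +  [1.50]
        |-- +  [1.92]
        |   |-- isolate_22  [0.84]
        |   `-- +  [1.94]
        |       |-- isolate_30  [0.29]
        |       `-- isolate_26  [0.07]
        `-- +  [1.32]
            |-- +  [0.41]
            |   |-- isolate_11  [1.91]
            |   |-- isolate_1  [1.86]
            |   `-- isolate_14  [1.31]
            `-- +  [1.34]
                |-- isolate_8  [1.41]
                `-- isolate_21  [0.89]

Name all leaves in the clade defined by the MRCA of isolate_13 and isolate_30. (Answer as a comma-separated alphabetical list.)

Tracing isolate_13: it sits inside (isolate_13,isolate_2).
Tracing isolate_30: it sits inside (isolate_30,isolate_26).
The smallest clade enclosing both is ((isolate_82,(isolate_13,isolate_2)),(isolate_83,isolate_58,isolate_10),((isolate_22,(isolate_30,isolate_26)),((isolate_11,isolate_1,isolate_14),(isolate_8,isolate_21)))); the answer is its 14 terminal taxa in alphabetical order.

isolate_1, isolate_10, isolate_11, isolate_13, isolate_14, isolate_2, isolate_21, isolate_22, isolate_26, isolate_30, isolate_58, isolate_8, isolate_82, isolate_83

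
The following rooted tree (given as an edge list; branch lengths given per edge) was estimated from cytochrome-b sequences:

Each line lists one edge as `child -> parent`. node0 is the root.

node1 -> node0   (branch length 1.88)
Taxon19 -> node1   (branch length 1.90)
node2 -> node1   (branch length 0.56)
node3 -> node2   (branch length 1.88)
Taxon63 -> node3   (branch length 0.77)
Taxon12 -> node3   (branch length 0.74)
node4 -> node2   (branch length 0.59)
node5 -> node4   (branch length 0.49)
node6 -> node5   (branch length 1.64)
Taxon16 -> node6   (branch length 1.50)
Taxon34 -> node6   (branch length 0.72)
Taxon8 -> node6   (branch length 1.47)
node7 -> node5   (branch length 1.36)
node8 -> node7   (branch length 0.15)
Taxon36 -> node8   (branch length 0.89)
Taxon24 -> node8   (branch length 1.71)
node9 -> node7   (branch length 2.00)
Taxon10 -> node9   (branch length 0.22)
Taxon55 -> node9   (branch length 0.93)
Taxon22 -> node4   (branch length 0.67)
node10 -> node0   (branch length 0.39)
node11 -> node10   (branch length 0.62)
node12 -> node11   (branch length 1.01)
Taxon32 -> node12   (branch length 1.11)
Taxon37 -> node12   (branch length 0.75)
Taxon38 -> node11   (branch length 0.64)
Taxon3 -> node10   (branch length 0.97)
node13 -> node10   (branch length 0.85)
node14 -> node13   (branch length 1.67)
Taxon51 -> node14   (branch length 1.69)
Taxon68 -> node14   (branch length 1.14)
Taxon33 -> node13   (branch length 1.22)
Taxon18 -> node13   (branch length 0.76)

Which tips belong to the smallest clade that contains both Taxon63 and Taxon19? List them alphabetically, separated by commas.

Tracing Taxon63: it sits inside (Taxon63,Taxon12).
Tracing Taxon19: it sits inside (Taxon19,((Taxon63,Taxon12),(((Taxon16,Taxon34,Taxon8),((Taxon36,Taxon24),(Taxon10,Taxon55))),Taxon22))).
The smallest clade enclosing both is (Taxon19,((Taxon63,Taxon12),(((Taxon16,Taxon34,Taxon8),((Taxon36,Taxon24),(Taxon10,Taxon55))),Taxon22))); the answer is its 11 terminal taxa in alphabetical order.

Taxon10, Taxon12, Taxon16, Taxon19, Taxon22, Taxon24, Taxon34, Taxon36, Taxon55, Taxon63, Taxon8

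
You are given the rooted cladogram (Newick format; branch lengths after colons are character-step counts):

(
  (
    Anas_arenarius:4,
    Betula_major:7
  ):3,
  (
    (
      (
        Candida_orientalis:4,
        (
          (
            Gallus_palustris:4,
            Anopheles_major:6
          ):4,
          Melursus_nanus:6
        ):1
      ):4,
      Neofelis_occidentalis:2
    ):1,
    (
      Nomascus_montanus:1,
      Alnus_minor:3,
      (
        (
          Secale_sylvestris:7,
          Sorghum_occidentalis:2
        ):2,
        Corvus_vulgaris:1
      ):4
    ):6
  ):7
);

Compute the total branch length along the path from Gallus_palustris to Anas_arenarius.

The path runs Gallus_palustris → … → MRCA → … → Anas_arenarius; the MRCA is the root of the tree.
Branch lengths along that path: 4 + 4 + 1 + 4 + 1 + 7 + 3 + 4 = 28.

28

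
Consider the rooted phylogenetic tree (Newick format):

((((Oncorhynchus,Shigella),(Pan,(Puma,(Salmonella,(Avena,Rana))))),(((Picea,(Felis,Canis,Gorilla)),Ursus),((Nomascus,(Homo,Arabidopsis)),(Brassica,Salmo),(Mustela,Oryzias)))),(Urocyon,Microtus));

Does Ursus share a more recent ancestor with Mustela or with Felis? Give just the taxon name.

The MRCA of Ursus and Felis subtends ((Picea,(Felis,Canis,Gorilla)),Ursus) (5 taxa).
The MRCA of Ursus and Mustela subtends (((Picea,(Felis,Canis,Gorilla)),Ursus),((Nomascus,(Homo,Arabidopsis)),(Brassica,Salmo),(Mustela,Oryzias))) (12 taxa).
The first is nested inside the second, so Ursus shares a more recent common ancestor with Felis.

Felis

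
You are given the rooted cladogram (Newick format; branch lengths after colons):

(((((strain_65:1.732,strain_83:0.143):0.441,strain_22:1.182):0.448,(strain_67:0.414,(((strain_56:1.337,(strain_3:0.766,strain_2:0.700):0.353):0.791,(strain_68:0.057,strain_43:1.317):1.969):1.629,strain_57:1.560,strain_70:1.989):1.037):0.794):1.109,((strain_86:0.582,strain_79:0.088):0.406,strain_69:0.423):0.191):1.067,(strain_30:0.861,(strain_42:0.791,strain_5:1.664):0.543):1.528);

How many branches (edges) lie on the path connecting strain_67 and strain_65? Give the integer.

The MRCA of strain_67 and strain_65 is the node subtending (((strain_65,strain_83),strain_22),(strain_67,(((strain_56,(strain_3,strain_2)),(strain_68,strain_43)),strain_57,strain_70))).
From strain_67 up to that node: 2 branches. From strain_65 up to the same node: 3 branches. Total: 2 + 3 = 5.

5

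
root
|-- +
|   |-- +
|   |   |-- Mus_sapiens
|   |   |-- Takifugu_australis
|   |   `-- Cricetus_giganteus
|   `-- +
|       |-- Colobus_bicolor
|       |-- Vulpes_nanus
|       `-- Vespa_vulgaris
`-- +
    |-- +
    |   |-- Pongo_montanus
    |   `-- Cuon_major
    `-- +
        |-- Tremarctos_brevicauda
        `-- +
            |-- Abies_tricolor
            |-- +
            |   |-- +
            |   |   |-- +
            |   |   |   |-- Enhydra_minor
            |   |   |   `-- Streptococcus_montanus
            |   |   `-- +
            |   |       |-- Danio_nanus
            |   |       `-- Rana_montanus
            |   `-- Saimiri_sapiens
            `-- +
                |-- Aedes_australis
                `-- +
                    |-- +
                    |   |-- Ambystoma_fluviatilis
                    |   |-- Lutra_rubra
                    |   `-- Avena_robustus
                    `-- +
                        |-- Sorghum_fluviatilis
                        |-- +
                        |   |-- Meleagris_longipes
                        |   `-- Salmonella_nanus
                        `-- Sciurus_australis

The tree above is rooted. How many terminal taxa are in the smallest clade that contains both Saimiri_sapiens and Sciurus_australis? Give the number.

The MRCA of Saimiri_sapiens and Sciurus_australis is the node subtending (Abies_tricolor,(((Enhydra_minor,Streptococcus_montanus),(Danio_nanus,Rana_montanus)),Saimiri_sapiens),(Aedes_australis,((Ambystoma_fluviatilis,Lutra_rubra,Avena_robustus),(Sorghum_fluviatilis,(Meleagris_longipes,Salmonella_nanus),Sciurus_australis)))).
That clade contains 14 terminal taxa: Abies_tricolor, Aedes_australis, Ambystoma_fluviatilis, Avena_robustus, Danio_nanus, Enhydra_minor, Lutra_rubra, Meleagris_longipes, Rana_montanus, Saimiri_sapiens, Salmonella_nanus, Sciurus_australis, Sorghum_fluviatilis, Streptococcus_montanus.

14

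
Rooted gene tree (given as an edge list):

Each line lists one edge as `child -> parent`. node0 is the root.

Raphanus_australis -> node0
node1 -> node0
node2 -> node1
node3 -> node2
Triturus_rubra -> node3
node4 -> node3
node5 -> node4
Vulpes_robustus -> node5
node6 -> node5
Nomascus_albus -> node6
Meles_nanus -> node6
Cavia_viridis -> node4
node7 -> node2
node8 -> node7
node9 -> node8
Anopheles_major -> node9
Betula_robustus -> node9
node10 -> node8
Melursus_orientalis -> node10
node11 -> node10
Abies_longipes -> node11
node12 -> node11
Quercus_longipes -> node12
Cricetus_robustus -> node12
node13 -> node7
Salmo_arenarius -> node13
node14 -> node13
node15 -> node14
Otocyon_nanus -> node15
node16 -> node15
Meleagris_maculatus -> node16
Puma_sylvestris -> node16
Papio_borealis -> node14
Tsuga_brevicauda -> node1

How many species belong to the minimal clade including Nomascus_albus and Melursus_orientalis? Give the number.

The MRCA of Nomascus_albus and Melursus_orientalis is the node subtending ((Triturus_rubra,((Vulpes_robustus,(Nomascus_albus,Meles_nanus)),Cavia_viridis)),(((Anopheles_major,Betula_robustus),(Melursus_orientalis,(Abies_longipes,(Quercus_longipes,Cricetus_robustus)))),(Salmo_arenarius,((Otocyon_nanus,(Meleagris_maculatus,Puma_sylvestris)),Papio_borealis)))).
That clade contains 16 terminal taxa: Abies_longipes, Anopheles_major, Betula_robustus, Cavia_viridis, Cricetus_robustus, Meleagris_maculatus, Meles_nanus, Melursus_orientalis, Nomascus_albus, Otocyon_nanus, Papio_borealis, Puma_sylvestris, Quercus_longipes, Salmo_arenarius, Triturus_rubra, Vulpes_robustus.

16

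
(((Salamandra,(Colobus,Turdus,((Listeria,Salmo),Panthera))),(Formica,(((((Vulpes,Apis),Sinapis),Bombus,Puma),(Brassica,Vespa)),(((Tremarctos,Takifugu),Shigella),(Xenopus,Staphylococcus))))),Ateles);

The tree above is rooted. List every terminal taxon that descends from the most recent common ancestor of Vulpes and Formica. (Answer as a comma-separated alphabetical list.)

Apis, Bombus, Brassica, Formica, Puma, Shigella, Sinapis, Staphylococcus, Takifugu, Tremarctos, Vespa, Vulpes, Xenopus

Tracing Vulpes: it sits inside (Vulpes,Apis).
Tracing Formica: it sits inside (Formica,(((((Vulpes,Apis),Sinapis),Bombus,Puma),(Brassica,Vespa)),(((Tremarctos,Takifugu),Shigella),(Xenopus,Staphylococcus)))).
The smallest clade enclosing both is (Formica,(((((Vulpes,Apis),Sinapis),Bombus,Puma),(Brassica,Vespa)),(((Tremarctos,Takifugu),Shigella),(Xenopus,Staphylococcus)))); the answer is its 13 terminal taxa in alphabetical order.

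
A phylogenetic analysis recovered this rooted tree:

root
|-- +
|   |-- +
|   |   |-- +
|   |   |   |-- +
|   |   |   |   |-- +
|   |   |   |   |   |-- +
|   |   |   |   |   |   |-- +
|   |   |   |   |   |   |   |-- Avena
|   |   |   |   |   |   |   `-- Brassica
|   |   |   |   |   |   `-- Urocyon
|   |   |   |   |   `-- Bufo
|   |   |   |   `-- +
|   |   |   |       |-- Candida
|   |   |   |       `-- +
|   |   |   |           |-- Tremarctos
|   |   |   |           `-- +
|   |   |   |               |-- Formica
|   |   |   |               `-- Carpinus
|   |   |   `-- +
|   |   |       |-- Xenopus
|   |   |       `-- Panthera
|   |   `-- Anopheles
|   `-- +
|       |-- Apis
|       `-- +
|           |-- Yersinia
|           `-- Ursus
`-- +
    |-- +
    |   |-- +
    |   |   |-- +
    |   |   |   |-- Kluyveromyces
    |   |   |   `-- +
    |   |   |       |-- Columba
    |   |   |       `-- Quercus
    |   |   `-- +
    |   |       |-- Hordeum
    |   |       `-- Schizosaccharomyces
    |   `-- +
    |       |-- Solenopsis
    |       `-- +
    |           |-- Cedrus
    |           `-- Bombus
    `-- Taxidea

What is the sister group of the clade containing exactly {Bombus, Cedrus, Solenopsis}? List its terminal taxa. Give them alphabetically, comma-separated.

Columba, Hordeum, Kluyveromyces, Quercus, Schizosaccharomyces

The clade containing exactly {Bombus, Cedrus, Solenopsis} attaches to the tree at the node subtending (((Kluyveromyces,(Columba,Quercus)),(Hordeum,Schizosaccharomyces)),(Solenopsis,(Cedrus,Bombus))).
The other lineage descending from that same node — the sister group — is ((Kluyveromyces,(Columba,Quercus)),(Hordeum,Schizosaccharomyces)); its 5 tips in alphabetical order are the answer.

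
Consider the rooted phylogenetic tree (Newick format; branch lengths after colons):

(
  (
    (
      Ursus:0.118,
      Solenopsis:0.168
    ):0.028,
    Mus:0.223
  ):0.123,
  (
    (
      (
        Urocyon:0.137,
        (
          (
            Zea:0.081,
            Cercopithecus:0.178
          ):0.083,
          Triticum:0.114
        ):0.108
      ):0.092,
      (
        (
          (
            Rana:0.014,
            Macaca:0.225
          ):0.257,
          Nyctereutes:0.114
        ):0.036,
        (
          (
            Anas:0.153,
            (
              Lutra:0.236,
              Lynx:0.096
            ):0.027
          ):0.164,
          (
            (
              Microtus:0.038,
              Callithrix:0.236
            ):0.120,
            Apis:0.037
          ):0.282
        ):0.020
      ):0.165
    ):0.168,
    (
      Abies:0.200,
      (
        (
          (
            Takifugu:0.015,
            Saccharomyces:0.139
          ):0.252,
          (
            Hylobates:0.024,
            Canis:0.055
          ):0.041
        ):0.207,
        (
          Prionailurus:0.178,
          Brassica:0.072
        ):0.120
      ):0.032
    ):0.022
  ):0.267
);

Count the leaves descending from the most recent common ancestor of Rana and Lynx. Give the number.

The MRCA of Rana and Lynx is the node subtending (((Rana,Macaca),Nyctereutes),((Anas,(Lutra,Lynx)),((Microtus,Callithrix),Apis))).
That clade contains 9 terminal taxa: Anas, Apis, Callithrix, Lutra, Lynx, Macaca, Microtus, Nyctereutes, Rana.

9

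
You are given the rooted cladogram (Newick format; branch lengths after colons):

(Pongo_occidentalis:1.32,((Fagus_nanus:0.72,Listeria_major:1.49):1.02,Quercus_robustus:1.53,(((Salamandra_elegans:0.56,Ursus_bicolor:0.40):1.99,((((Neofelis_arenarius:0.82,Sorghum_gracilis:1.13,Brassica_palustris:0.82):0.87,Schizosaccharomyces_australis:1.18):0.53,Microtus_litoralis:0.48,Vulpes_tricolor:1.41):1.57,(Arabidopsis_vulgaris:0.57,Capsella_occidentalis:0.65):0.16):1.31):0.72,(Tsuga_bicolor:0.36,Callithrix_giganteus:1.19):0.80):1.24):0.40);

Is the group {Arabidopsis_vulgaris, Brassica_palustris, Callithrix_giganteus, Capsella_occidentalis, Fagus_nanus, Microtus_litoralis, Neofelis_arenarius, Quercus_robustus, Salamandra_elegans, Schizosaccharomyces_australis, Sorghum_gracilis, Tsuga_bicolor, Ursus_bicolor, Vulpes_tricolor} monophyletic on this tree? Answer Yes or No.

No

The MRCA of the listed taxa subtends ((Fagus_nanus,Listeria_major),Quercus_robustus,(((Salamandra_elegans,Ursus_bicolor),((((Neofelis_arenarius,Sorghum_gracilis,Brassica_palustris),Schizosaccharomyces_australis),Microtus_litoralis,Vulpes_tricolor),(Arabidopsis_vulgaris,Capsella_occidentalis))),(Tsuga_bicolor,Callithrix_giganteus))).
That clade also contains Listeria_major, which is not in the proposed group, so the group is not monophyletic.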